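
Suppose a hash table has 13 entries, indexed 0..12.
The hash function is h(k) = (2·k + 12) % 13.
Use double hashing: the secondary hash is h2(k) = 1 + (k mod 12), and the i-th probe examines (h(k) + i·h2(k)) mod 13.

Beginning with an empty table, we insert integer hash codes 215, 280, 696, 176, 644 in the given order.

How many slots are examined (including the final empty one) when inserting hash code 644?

5

215: h=0 → slot 0
280: h=0, h2=5, probe 0,5 → slot 5
696: h=0, h2=1, probe 0,1 → slot 1
176: h=0, h2=9, probe 0,9 → slot 9
644: h=0, h2=9, probe 0,9,5,1,10 → slot 10
Table: [215, 696, —, —, —, 280, —, —, —, 176, 644, —, —]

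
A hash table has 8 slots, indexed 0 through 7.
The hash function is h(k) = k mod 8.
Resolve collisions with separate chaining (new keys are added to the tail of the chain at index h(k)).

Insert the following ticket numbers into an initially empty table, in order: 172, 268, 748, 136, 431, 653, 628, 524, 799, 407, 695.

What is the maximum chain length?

5

Insert 172: h=4, bucket 4 empty -> new chain.
Insert 268: h=4, bucket 4 nonempty -> append to chain.
Insert 748: h=4, bucket 4 nonempty -> append to chain.
Insert 136: h=0, bucket 0 empty -> new chain.
Insert 431: h=7, bucket 7 empty -> new chain.
Insert 653: h=5, bucket 5 empty -> new chain.
Insert 628: h=4, bucket 4 nonempty -> append to chain.
Insert 524: h=4, bucket 4 nonempty -> append to chain.
Insert 799: h=7, bucket 7 nonempty -> append to chain.
Insert 407: h=7, bucket 7 nonempty -> append to chain.
Insert 695: h=7, bucket 7 nonempty -> append to chain.
Final buckets:
0: 136
1: ∅
2: ∅
3: ∅
4: 172 -> 268 -> 748 -> 628 -> 524
5: 653
6: ∅
7: 431 -> 799 -> 407 -> 695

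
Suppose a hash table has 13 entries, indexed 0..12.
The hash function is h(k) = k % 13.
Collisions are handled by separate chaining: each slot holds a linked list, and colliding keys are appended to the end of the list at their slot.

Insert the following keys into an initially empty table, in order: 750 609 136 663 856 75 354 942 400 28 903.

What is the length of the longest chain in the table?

3

750 → bucket 9
609 → bucket 11
136 → bucket 6
663 → bucket 0
856 → bucket 11 (collision)
75 → bucket 10
354 → bucket 3
942 → bucket 6 (collision)
400 → bucket 10 (collision)
28 → bucket 2
903 → bucket 6 (collision)
Final buckets:
0: 663
1: ∅
2: 28
3: 354
4: ∅
5: ∅
6: 136 -> 942 -> 903
7: ∅
8: ∅
9: 750
10: 75 -> 400
11: 609 -> 856
12: ∅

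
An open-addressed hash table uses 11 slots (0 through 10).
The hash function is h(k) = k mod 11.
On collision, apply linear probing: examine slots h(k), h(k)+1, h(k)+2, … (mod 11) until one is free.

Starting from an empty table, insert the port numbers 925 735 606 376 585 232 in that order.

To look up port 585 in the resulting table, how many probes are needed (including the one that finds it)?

925 hashes to 1; slot 1 is free -> place at 1.
735 hashes to 9; slot 9 is free -> place at 9.
606 hashes to 1; 1 taken -> place at 2.
376 hashes to 2; 2 taken -> place at 3.
585 hashes to 2; 2,3 taken -> place at 4.
232 hashes to 1; 1,2,3,4 taken -> place at 5.
Table: [—, 925, 606, 376, 585, 232, —, —, —, 735, —]
Lookup 585: h=2, probe 2,3,4 → found at 4.

3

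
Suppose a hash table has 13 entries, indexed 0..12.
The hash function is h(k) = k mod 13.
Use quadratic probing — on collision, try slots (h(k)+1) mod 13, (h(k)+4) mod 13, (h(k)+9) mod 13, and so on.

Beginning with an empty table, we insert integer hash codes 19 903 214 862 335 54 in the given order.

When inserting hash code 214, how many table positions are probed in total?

3

19: h=6 -> slot 6
903: h=6, probe 6,7 -> slot 7
214: h=6, probe 6,7,10 -> slot 10
862: h=4 -> slot 4
335: h=10, probe 10,11 -> slot 11
54: h=2 -> slot 2
Table: [., ., 54, ., 862, ., 19, 903, ., ., 214, 335, .]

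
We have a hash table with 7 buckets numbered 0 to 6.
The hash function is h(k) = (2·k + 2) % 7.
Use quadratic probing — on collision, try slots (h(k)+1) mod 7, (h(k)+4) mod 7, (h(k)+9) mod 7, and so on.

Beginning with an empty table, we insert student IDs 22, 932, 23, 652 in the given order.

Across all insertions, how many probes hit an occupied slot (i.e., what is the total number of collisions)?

3

22 hashes to 4; slot 4 is free → place at 4.
932 hashes to 4; 4 taken → place at 5.
23 hashes to 6; slot 6 is free → place at 6.
652 hashes to 4; 4,5 taken → place at 1.
Table: [_, 652, _, _, 22, 932, 23]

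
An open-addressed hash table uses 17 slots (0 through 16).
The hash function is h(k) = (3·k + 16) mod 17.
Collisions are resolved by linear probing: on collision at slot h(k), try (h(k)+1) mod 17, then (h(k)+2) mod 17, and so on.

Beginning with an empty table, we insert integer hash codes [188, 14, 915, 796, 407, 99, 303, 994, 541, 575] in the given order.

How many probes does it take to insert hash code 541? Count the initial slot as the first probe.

6

188: h=2 -> slot 2
14: h=7 -> slot 7
915: h=7, probe 7,8 -> slot 8
796: h=7, probe 7,8,9 -> slot 9
407: h=13 -> slot 13
99: h=7, probe 7,8,9,10 -> slot 10
303: h=7, probe 7,8,9,10,11 -> slot 11
994: h=6 -> slot 6
541: h=7, probe 7,8,9,10,11,12 -> slot 12
575: h=7, probe 7,8,9,10,11,12,13,14 -> slot 14
Table: [_, _, 188, _, _, _, 994, 14, 915, 796, 99, 303, 541, 407, 575, _, _]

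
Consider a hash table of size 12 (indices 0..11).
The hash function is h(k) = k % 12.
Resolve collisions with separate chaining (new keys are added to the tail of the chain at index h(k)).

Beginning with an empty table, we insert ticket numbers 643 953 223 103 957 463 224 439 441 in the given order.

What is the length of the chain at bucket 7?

643 -> bucket 7
953 -> bucket 5
223 -> bucket 7 (collision)
103 -> bucket 7 (collision)
957 -> bucket 9
463 -> bucket 7 (collision)
224 -> bucket 8
439 -> bucket 7 (collision)
441 -> bucket 9 (collision)
Final buckets:
0: —
1: —
2: —
3: —
4: —
5: 953
6: —
7: 643 -> 223 -> 103 -> 463 -> 439
8: 224
9: 957 -> 441
10: —
11: —

5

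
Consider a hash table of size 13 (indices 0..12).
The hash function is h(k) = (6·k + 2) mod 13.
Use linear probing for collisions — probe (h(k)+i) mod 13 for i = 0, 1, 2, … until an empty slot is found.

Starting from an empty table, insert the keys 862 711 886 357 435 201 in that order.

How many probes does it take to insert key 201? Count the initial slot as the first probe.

5

Insert 862: h=0, slot 0 empty → index 0.
Insert 711: h=4, slot 4 empty → index 4.
Insert 886: h=1, slot 1 empty → index 1.
Insert 357: h=12, slot 12 empty → index 12.
Insert 435: h=12, slots 12,0,1 occupied → index 2.
Insert 201: h=12, slots 12,0,1,2 occupied → index 3.
Table: [862, 886, 435, 201, 711, ., ., ., ., ., ., ., 357]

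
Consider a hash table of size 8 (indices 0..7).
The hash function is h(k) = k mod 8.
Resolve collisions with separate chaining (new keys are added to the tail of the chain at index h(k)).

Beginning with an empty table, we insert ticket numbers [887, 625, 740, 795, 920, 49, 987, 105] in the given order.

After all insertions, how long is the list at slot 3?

2

887 → bucket 7
625 → bucket 1
740 → bucket 4
795 → bucket 3
920 → bucket 0
49 → bucket 1 (collision)
987 → bucket 3 (collision)
105 → bucket 1 (collision)
Final buckets:
0: 920
1: 625 -> 49 -> 105
2: —
3: 795 -> 987
4: 740
5: —
6: —
7: 887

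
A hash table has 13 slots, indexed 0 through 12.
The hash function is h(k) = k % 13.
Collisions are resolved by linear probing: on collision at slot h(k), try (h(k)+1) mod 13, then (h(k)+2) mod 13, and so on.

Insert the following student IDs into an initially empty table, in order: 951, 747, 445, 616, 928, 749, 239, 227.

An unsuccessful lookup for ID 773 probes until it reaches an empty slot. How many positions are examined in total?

6

951: h=2 → slot 2
747: h=6 → slot 6
445: h=3 → slot 3
616: h=5 → slot 5
928: h=5, probe 5,6,7 → slot 7
749: h=8 → slot 8
239: h=5, probe 5,6,7,8,9 → slot 9
227: h=6, probe 6,7,8,9,10 → slot 10
Table: [—, —, 951, 445, —, 616, 747, 928, 749, 239, 227, —, —]
Lookup 773: h=6, probe 6,7,8,9,10,11 → slot 11 empty, not found.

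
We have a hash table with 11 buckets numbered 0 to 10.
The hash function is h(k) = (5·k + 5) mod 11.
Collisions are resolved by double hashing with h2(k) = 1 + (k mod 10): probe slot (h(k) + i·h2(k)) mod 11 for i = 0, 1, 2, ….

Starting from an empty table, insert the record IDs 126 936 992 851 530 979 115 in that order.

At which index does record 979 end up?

2

Insert 126: h=8, slot 8 empty -> index 8.
Insert 936: h=10, slot 10 empty -> index 10.
Insert 992: h=4, slot 4 empty -> index 4.
Insert 851: h=3, slot 3 empty -> index 3.
Insert 530: h=4, h2=1, slot 4 occupied -> index 5.
Insert 979: h=5, h2=10, slots 5,4,3 occupied -> index 2.
Insert 115: h=8, h2=6, slots 8,3 occupied -> index 9.
Table: [—, —, 979, 851, 992, 530, —, —, 126, 115, 936]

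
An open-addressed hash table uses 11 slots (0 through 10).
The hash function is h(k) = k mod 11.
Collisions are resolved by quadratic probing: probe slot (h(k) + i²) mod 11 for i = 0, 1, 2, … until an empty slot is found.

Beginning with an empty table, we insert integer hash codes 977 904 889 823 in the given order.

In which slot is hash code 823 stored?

7

977: h=9 -> slot 9
904: h=2 -> slot 2
889: h=9, probe 9,10 -> slot 10
823: h=9, probe 9,10,2,7 -> slot 7
Table: [-, -, 904, -, -, -, -, 823, -, 977, 889]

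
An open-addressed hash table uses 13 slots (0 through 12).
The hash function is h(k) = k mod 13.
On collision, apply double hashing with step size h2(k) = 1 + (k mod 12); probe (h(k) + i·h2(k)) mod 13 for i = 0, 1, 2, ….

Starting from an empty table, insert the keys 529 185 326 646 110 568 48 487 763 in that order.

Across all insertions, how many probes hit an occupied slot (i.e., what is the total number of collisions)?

Insert 529: h=9, slot 9 empty => index 9.
Insert 185: h=3, slot 3 empty => index 3.
Insert 326: h=1, slot 1 empty => index 1.
Insert 646: h=9, h2=11, slot 9 occupied => index 7.
Insert 110: h=6, slot 6 empty => index 6.
Insert 568: h=9, h2=5, slots 9,1,6 occupied => index 11.
Insert 48: h=9, h2=1, slot 9 occupied => index 10.
Insert 487: h=6, h2=8, slots 6,1,9 occupied => index 4.
Insert 763: h=9, h2=8, slots 9,4 occupied => index 12.
Table: [., 326, ., 185, 487, ., 110, 646, ., 529, 48, 568, 763]

10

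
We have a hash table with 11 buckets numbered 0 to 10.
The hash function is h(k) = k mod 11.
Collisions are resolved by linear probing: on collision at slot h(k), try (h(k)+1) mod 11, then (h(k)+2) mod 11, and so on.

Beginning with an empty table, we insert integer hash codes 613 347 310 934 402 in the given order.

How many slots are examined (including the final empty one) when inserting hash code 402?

613 hashes to 8; slot 8 is free => place at 8.
347 hashes to 6; slot 6 is free => place at 6.
310 hashes to 2; slot 2 is free => place at 2.
934 hashes to 10; slot 10 is free => place at 10.
402 hashes to 6; 6 taken => place at 7.
Table: [_, _, 310, _, _, _, 347, 402, 613, _, 934]

2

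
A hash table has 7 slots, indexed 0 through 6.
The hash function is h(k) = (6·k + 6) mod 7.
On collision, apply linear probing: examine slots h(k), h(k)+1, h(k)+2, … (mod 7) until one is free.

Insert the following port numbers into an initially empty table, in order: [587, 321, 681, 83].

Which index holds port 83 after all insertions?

587: h=0 => slot 0
321: h=0, probe 0,1 => slot 1
681: h=4 => slot 4
83: h=0, probe 0,1,2 => slot 2
Table: [587, 321, 83, —, 681, —, —]

2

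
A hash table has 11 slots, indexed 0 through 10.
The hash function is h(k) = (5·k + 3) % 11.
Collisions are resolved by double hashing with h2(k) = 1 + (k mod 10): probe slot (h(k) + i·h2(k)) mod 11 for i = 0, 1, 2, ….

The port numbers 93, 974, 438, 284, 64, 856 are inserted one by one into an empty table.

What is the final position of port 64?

93: h=6 => slot 6
974: h=0 => slot 0
438: h=4 => slot 4
284: h=4, h2=5, probe 4,9 => slot 9
64: h=4, h2=5, probe 4,9,3 => slot 3
856: h=4, h2=7, probe 4,0,7 => slot 7
Table: [974, —, —, 64, 438, —, 93, 856, —, 284, —]

3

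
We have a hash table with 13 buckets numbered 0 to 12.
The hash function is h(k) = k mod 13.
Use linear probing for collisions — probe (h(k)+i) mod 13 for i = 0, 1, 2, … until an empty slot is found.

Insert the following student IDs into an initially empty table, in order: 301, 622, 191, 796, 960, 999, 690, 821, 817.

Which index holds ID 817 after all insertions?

301 hashes to 2; slot 2 is free -> place at 2.
622 hashes to 11; slot 11 is free -> place at 11.
191 hashes to 9; slot 9 is free -> place at 9.
796 hashes to 3; slot 3 is free -> place at 3.
960 hashes to 11; 11 taken -> place at 12.
999 hashes to 11; 11,12 taken -> place at 0.
690 hashes to 1; slot 1 is free -> place at 1.
821 hashes to 2; 2,3 taken -> place at 4.
817 hashes to 11; 11,12,0,1,2,3,4 taken -> place at 5.
Table: [999, 690, 301, 796, 821, 817, ∅, ∅, ∅, 191, ∅, 622, 960]

5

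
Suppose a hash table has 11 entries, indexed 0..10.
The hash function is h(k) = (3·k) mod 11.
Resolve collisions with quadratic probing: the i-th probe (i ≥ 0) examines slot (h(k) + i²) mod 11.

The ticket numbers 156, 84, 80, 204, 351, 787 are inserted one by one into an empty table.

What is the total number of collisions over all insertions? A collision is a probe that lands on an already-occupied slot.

2

Insert 156: h=6, slot 6 empty -> index 6.
Insert 84: h=10, slot 10 empty -> index 10.
Insert 80: h=9, slot 9 empty -> index 9.
Insert 204: h=7, slot 7 empty -> index 7.
Insert 351: h=8, slot 8 empty -> index 8.
Insert 787: h=7, slots 7,8 occupied -> index 0.
Table: [787, _, _, _, _, _, 156, 204, 351, 80, 84]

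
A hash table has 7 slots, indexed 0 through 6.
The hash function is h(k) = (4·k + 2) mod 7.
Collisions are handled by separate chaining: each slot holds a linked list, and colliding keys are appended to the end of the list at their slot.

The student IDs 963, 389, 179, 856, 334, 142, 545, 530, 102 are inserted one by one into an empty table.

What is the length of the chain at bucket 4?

4

963 → bucket 4
389 → bucket 4 (collision)
179 → bucket 4 (collision)
856 → bucket 3
334 → bucket 1
142 → bucket 3 (collision)
545 → bucket 5
530 → bucket 1 (collision)
102 → bucket 4 (collision)
Final buckets:
0: _
1: 334 -> 530
2: _
3: 856 -> 142
4: 963 -> 389 -> 179 -> 102
5: 545
6: _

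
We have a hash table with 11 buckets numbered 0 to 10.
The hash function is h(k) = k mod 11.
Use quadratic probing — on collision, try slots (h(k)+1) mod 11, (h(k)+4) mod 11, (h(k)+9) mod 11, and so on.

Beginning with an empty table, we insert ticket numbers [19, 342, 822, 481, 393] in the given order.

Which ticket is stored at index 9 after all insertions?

19: h=8 => slot 8
342: h=1 => slot 1
822: h=8, probe 8,9 => slot 9
481: h=8, probe 8,9,1,6 => slot 6
393: h=8, probe 8,9,1,6,2 => slot 2
Table: [_, 342, 393, _, _, _, 481, _, 19, 822, _]

822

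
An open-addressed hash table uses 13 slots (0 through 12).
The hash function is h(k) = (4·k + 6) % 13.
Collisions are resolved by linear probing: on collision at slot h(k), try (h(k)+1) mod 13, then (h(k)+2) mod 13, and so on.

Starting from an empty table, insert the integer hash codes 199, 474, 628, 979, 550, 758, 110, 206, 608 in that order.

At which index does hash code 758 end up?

0

199 hashes to 9; slot 9 is free → place at 9.
474 hashes to 4; slot 4 is free → place at 4.
628 hashes to 9; 9 taken → place at 10.
979 hashes to 9; 9,10 taken → place at 11.
550 hashes to 9; 9,10,11 taken → place at 12.
758 hashes to 9; 9,10,11,12 taken → place at 0.
110 hashes to 4; 4 taken → place at 5.
206 hashes to 11; 11,12,0 taken → place at 1.
608 hashes to 7; slot 7 is free → place at 7.
Table: [758, 206, ., ., 474, 110, ., 608, ., 199, 628, 979, 550]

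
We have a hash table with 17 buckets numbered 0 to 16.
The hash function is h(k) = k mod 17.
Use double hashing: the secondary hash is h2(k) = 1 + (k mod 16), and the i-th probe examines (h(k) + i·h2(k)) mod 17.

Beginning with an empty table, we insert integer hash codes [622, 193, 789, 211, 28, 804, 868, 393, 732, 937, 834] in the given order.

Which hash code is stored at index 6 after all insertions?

193

622 hashes to 10; slot 10 is free => place at 10.
193 hashes to 6; slot 6 is free => place at 6.
789 hashes to 7; slot 7 is free => place at 7.
211 hashes to 7, h2=4; 7 taken => place at 11.
28 hashes to 11, h2=13; 11,7 taken => place at 3.
804 hashes to 5; slot 5 is free => place at 5.
868 hashes to 1; slot 1 is free => place at 1.
393 hashes to 2; slot 2 is free => place at 2.
732 hashes to 1, h2=13; 1 taken => place at 14.
937 hashes to 2, h2=10; 2 taken => place at 12.
834 hashes to 1, h2=3; 1 taken => place at 4.
Table: [—, 868, 393, 28, 834, 804, 193, 789, —, —, 622, 211, 937, —, 732, —, —]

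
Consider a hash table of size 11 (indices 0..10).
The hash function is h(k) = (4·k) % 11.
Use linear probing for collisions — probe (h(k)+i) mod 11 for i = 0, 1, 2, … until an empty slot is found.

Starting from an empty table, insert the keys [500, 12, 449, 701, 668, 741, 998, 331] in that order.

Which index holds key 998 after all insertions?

Insert 500: h=9, slot 9 empty → index 9.
Insert 12: h=4, slot 4 empty → index 4.
Insert 449: h=3, slot 3 empty → index 3.
Insert 701: h=10, slot 10 empty → index 10.
Insert 668: h=10, slot 10 occupied → index 0.
Insert 741: h=5, slot 5 empty → index 5.
Insert 998: h=10, slots 10,0 occupied → index 1.
Insert 331: h=4, slots 4,5 occupied → index 6.
Table: [668, 998, ∅, 449, 12, 741, 331, ∅, ∅, 500, 701]

1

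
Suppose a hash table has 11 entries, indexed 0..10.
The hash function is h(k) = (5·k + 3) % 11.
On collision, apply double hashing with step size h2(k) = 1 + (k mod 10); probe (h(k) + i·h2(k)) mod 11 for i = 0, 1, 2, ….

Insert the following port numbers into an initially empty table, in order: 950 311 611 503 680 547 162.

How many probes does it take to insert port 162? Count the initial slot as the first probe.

Insert 950: h=1, slot 1 empty → index 1.
Insert 311: h=7, slot 7 empty → index 7.
Insert 611: h=0, slot 0 empty → index 0.
Insert 503: h=10, slot 10 empty → index 10.
Insert 680: h=4, slot 4 empty → index 4.
Insert 547: h=10, h2=8, slots 10,7,4,1 occupied → index 9.
Insert 162: h=10, h2=3, slot 10 occupied → index 2.
Table: [611, 950, 162, -, 680, -, -, 311, -, 547, 503]

2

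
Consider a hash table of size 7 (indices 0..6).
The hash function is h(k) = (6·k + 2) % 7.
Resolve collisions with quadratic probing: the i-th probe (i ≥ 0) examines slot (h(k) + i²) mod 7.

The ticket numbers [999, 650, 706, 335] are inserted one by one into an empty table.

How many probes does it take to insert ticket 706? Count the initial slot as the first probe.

999: h=4 → slot 4
650: h=3 → slot 3
706: h=3, probe 3,4,0 → slot 0
335: h=3, probe 3,4,0,5 → slot 5
Table: [706, ∅, ∅, 650, 999, 335, ∅]

3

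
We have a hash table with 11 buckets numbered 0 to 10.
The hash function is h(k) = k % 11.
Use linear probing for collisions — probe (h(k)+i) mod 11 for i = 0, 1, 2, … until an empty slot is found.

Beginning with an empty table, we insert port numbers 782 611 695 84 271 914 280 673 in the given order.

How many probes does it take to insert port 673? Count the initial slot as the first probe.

3

782: h=1 -> slot 1
611: h=6 -> slot 6
695: h=2 -> slot 2
84: h=7 -> slot 7
271: h=7, probe 7,8 -> slot 8
914: h=1, probe 1,2,3 -> slot 3
280: h=5 -> slot 5
673: h=2, probe 2,3,4 -> slot 4
Table: [., 782, 695, 914, 673, 280, 611, 84, 271, ., .]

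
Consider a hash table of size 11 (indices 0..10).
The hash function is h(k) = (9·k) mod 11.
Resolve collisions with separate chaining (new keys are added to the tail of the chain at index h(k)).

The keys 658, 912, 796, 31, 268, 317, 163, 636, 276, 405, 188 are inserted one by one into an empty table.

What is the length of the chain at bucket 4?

658 -> bucket 4
912 -> bucket 2
796 -> bucket 3
31 -> bucket 4 (collision)
268 -> bucket 3 (collision)
317 -> bucket 4 (collision)
163 -> bucket 4 (collision)
636 -> bucket 4 (collision)
276 -> bucket 9
405 -> bucket 4 (collision)
188 -> bucket 9 (collision)
Final buckets:
0: _
1: _
2: 912
3: 796 -> 268
4: 658 -> 31 -> 317 -> 163 -> 636 -> 405
5: _
6: _
7: _
8: _
9: 276 -> 188
10: _

6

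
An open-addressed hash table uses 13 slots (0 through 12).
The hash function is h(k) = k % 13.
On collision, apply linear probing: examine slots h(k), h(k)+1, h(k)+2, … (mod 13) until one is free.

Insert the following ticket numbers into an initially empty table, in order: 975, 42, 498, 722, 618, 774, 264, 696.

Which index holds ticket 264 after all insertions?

5

Insert 975: h=0, slot 0 empty → index 0.
Insert 42: h=3, slot 3 empty → index 3.
Insert 498: h=4, slot 4 empty → index 4.
Insert 722: h=7, slot 7 empty → index 7.
Insert 618: h=7, slot 7 occupied → index 8.
Insert 774: h=7, slots 7,8 occupied → index 9.
Insert 264: h=4, slot 4 occupied → index 5.
Insert 696: h=7, slots 7,8,9 occupied → index 10.
Table: [975, ., ., 42, 498, 264, ., 722, 618, 774, 696, ., .]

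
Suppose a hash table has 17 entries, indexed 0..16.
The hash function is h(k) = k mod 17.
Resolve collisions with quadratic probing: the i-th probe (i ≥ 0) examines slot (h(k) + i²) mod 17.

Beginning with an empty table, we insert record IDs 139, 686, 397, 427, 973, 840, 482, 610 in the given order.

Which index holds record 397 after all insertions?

7

139: h=3 -> slot 3
686: h=6 -> slot 6
397: h=6, probe 6,7 -> slot 7
427: h=2 -> slot 2
973: h=4 -> slot 4
840: h=7, probe 7,8 -> slot 8
482: h=6, probe 6,7,10 -> slot 10
610: h=15 -> slot 15
Table: [_, _, 427, 139, 973, _, 686, 397, 840, _, 482, _, _, _, _, 610, _]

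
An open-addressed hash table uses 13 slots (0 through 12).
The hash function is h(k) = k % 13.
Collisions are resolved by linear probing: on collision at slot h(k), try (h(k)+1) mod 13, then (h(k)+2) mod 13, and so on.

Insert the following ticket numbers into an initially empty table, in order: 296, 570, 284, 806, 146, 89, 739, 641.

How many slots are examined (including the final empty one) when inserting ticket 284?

2

Insert 296: h=10, slot 10 empty → index 10.
Insert 570: h=11, slot 11 empty → index 11.
Insert 284: h=11, slot 11 occupied → index 12.
Insert 806: h=0, slot 0 empty → index 0.
Insert 146: h=3, slot 3 empty → index 3.
Insert 89: h=11, slots 11,12,0 occupied → index 1.
Insert 739: h=11, slots 11,12,0,1 occupied → index 2.
Insert 641: h=4, slot 4 empty → index 4.
Table: [806, 89, 739, 146, 641, -, -, -, -, -, 296, 570, 284]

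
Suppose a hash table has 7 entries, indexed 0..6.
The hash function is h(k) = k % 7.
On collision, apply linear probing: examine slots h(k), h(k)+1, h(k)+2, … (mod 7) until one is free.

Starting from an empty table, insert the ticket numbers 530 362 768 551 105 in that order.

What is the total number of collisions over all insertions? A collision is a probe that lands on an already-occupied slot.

530 hashes to 5; slot 5 is free -> place at 5.
362 hashes to 5; 5 taken -> place at 6.
768 hashes to 5; 5,6 taken -> place at 0.
551 hashes to 5; 5,6,0 taken -> place at 1.
105 hashes to 0; 0,1 taken -> place at 2.
Table: [768, 551, 105, -, -, 530, 362]

8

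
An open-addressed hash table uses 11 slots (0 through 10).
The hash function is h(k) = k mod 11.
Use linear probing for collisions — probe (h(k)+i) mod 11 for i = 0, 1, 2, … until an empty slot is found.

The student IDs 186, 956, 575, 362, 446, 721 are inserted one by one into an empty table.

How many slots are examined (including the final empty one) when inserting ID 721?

2

186: h=10 → slot 10
956: h=10, probe 10,0 → slot 0
575: h=3 → slot 3
362: h=10, probe 10,0,1 → slot 1
446: h=6 → slot 6
721: h=6, probe 6,7 → slot 7
Table: [956, 362, _, 575, _, _, 446, 721, _, _, 186]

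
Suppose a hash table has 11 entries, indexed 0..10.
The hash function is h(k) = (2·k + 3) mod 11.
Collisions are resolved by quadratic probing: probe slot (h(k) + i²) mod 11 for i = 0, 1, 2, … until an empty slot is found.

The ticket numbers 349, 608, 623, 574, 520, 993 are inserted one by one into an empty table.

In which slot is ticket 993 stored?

2

Insert 349: h=8, slot 8 empty -> index 8.
Insert 608: h=9, slot 9 empty -> index 9.
Insert 623: h=6, slot 6 empty -> index 6.
Insert 574: h=7, slot 7 empty -> index 7.
Insert 520: h=9, slot 9 occupied -> index 10.
Insert 993: h=9, slots 9,10 occupied -> index 2.
Table: [∅, ∅, 993, ∅, ∅, ∅, 623, 574, 349, 608, 520]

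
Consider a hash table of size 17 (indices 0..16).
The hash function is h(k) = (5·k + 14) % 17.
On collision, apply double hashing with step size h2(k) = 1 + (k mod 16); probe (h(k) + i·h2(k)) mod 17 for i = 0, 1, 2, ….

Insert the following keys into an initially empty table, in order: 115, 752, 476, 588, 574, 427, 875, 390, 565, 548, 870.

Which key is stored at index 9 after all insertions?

574

115 hashes to 11; slot 11 is free => place at 11.
752 hashes to 0; slot 0 is free => place at 0.
476 hashes to 14; slot 14 is free => place at 14.
588 hashes to 13; slot 13 is free => place at 13.
574 hashes to 11, h2=15; 11 taken => place at 9.
427 hashes to 7; slot 7 is free => place at 7.
875 hashes to 3; slot 3 is free => place at 3.
390 hashes to 9, h2=7; 9 taken => place at 16.
565 hashes to 0, h2=6; 0 taken => place at 6.
548 hashes to 0, h2=5; 0 taken => place at 5.
870 hashes to 12; slot 12 is free => place at 12.
Table: [752, ., ., 875, ., 548, 565, 427, ., 574, ., 115, 870, 588, 476, ., 390]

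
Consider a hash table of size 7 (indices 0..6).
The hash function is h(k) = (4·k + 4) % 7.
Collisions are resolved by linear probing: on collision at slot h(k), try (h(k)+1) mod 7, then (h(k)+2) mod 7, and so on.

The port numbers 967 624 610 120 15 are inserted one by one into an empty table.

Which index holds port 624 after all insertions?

2

967: h=1 → slot 1
624: h=1, probe 1,2 → slot 2
610: h=1, probe 1,2,3 → slot 3
120: h=1, probe 1,2,3,4 → slot 4
15: h=1, probe 1,2,3,4,5 → slot 5
Table: [∅, 967, 624, 610, 120, 15, ∅]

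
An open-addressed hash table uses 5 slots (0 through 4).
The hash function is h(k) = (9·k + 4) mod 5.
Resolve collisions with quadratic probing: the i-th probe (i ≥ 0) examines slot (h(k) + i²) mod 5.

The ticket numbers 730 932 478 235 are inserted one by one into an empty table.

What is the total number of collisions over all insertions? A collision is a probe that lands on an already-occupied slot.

Insert 730: h=4, slot 4 empty => index 4.
Insert 932: h=2, slot 2 empty => index 2.
Insert 478: h=1, slot 1 empty => index 1.
Insert 235: h=4, slot 4 occupied => index 0.
Table: [235, 478, 932, —, 730]

1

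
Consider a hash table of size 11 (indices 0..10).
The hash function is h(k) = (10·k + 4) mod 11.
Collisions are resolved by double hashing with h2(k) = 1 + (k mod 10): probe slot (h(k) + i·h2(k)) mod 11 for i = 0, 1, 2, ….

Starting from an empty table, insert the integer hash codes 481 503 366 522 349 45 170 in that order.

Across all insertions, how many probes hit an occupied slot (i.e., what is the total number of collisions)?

Insert 481: h=7, slot 7 empty => index 7.
Insert 503: h=7, h2=4, slot 7 occupied => index 0.
Insert 366: h=1, slot 1 empty => index 1.
Insert 522: h=10, slot 10 empty => index 10.
Insert 349: h=7, h2=10, slot 7 occupied => index 6.
Insert 45: h=3, slot 3 empty => index 3.
Insert 170: h=10, h2=1, slots 10,0,1 occupied => index 2.
Table: [503, 366, 170, 45, —, —, 349, 481, —, —, 522]

5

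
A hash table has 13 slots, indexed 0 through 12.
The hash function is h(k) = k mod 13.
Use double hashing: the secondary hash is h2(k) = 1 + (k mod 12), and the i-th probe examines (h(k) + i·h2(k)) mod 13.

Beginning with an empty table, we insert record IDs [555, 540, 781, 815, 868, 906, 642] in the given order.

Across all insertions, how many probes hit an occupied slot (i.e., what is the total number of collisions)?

2

555: h=9 => slot 9
540: h=7 => slot 7
781: h=1 => slot 1
815: h=9, h2=12, probe 9,8 => slot 8
868: h=10 => slot 10
906: h=9, h2=7, probe 9,3 => slot 3
642: h=5 => slot 5
Table: [., 781, ., 906, ., 642, ., 540, 815, 555, 868, ., .]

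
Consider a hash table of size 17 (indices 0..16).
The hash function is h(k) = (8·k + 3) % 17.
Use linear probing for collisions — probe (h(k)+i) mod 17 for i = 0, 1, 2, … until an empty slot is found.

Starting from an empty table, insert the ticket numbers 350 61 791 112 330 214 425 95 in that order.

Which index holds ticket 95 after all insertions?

2

350 hashes to 15; slot 15 is free → place at 15.
61 hashes to 15; 15 taken → place at 16.
791 hashes to 7; slot 7 is free → place at 7.
112 hashes to 15; 15,16 taken → place at 0.
330 hashes to 8; slot 8 is free → place at 8.
214 hashes to 15; 15,16,0 taken → place at 1.
425 hashes to 3; slot 3 is free → place at 3.
95 hashes to 15; 15,16,0,1 taken → place at 2.
Table: [112, 214, 95, 425, ∅, ∅, ∅, 791, 330, ∅, ∅, ∅, ∅, ∅, ∅, 350, 61]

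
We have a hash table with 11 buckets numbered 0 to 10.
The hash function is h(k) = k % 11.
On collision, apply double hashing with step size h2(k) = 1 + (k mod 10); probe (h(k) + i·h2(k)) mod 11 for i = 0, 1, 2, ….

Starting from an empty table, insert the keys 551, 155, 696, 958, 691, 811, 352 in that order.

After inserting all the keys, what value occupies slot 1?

Insert 551: h=1, slot 1 empty -> index 1.
Insert 155: h=1, h2=6, slot 1 occupied -> index 7.
Insert 696: h=3, slot 3 empty -> index 3.
Insert 958: h=1, h2=9, slot 1 occupied -> index 10.
Insert 691: h=9, slot 9 empty -> index 9.
Insert 811: h=8, slot 8 empty -> index 8.
Insert 352: h=0, slot 0 empty -> index 0.
Table: [352, 551, —, 696, —, —, —, 155, 811, 691, 958]

551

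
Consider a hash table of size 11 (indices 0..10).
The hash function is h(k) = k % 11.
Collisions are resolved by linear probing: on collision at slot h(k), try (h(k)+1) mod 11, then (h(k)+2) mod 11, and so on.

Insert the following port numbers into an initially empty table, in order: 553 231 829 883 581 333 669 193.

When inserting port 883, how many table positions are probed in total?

Insert 553: h=3, slot 3 empty => index 3.
Insert 231: h=0, slot 0 empty => index 0.
Insert 829: h=4, slot 4 empty => index 4.
Insert 883: h=3, slots 3,4 occupied => index 5.
Insert 581: h=9, slot 9 empty => index 9.
Insert 333: h=3, slots 3,4,5 occupied => index 6.
Insert 669: h=9, slot 9 occupied => index 10.
Insert 193: h=6, slot 6 occupied => index 7.
Table: [231, ., ., 553, 829, 883, 333, 193, ., 581, 669]

3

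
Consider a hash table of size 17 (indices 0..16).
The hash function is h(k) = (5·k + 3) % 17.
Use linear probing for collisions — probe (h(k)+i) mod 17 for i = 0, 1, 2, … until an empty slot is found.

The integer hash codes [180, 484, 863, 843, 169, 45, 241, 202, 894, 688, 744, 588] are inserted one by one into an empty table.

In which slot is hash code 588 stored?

6

180: h=2 → slot 2
484: h=9 → slot 9
863: h=0 → slot 0
843: h=2, probe 2,3 → slot 3
169: h=15 → slot 15
45: h=7 → slot 7
241: h=1 → slot 1
202: h=10 → slot 10
894: h=2, probe 2,3,4 → slot 4
688: h=9, probe 9,10,11 → slot 11
744: h=0, probe 0,1,2,3,4,5 → slot 5
588: h=2, probe 2,3,4,5,6 → slot 6
Table: [863, 241, 180, 843, 894, 744, 588, 45, —, 484, 202, 688, —, —, —, 169, —]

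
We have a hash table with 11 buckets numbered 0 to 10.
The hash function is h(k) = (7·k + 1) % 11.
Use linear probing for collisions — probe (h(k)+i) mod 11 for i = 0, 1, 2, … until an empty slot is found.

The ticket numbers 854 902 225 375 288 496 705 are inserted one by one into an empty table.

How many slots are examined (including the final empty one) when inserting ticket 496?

854 hashes to 6; slot 6 is free → place at 6.
902 hashes to 1; slot 1 is free → place at 1.
225 hashes to 3; slot 3 is free → place at 3.
375 hashes to 8; slot 8 is free → place at 8.
288 hashes to 4; slot 4 is free → place at 4.
496 hashes to 8; 8 taken → place at 9.
705 hashes to 8; 8,9 taken → place at 10.
Table: [—, 902, —, 225, 288, —, 854, —, 375, 496, 705]

2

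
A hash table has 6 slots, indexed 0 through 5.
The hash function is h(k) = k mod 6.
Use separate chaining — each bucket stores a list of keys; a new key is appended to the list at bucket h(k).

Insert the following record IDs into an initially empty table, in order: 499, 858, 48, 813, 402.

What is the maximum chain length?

3

Insert 499: h=1, bucket 1 empty → new chain.
Insert 858: h=0, bucket 0 empty → new chain.
Insert 48: h=0, bucket 0 nonempty → append to chain.
Insert 813: h=3, bucket 3 empty → new chain.
Insert 402: h=0, bucket 0 nonempty → append to chain.
Final buckets:
0: 858 -> 48 -> 402
1: 499
2: .
3: 813
4: .
5: .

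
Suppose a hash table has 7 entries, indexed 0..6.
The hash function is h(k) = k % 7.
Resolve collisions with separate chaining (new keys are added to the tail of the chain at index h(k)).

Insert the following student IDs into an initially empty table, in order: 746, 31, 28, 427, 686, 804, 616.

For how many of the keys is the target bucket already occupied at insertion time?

3

Insert 746: h=4, bucket 4 empty -> new chain.
Insert 31: h=3, bucket 3 empty -> new chain.
Insert 28: h=0, bucket 0 empty -> new chain.
Insert 427: h=0, bucket 0 nonempty -> append to chain.
Insert 686: h=0, bucket 0 nonempty -> append to chain.
Insert 804: h=6, bucket 6 empty -> new chain.
Insert 616: h=0, bucket 0 nonempty -> append to chain.
Final buckets:
0: 28 -> 427 -> 686 -> 616
1: -
2: -
3: 31
4: 746
5: -
6: 804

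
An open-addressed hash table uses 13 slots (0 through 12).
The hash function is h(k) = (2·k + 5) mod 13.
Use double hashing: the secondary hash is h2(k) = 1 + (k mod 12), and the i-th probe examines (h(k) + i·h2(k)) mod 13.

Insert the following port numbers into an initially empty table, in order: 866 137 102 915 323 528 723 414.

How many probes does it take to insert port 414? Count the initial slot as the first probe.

5

866 hashes to 8; slot 8 is free → place at 8.
137 hashes to 6; slot 6 is free → place at 6.
102 hashes to 1; slot 1 is free → place at 1.
915 hashes to 2; slot 2 is free → place at 2.
323 hashes to 1, h2=12; 1 taken → place at 0.
528 hashes to 8, h2=1; 8 taken → place at 9.
723 hashes to 8, h2=4; 8 taken → place at 12.
414 hashes to 1, h2=7; 1,8,2,9 taken → place at 3.
Table: [323, 102, 915, 414, -, -, 137, -, 866, 528, -, -, 723]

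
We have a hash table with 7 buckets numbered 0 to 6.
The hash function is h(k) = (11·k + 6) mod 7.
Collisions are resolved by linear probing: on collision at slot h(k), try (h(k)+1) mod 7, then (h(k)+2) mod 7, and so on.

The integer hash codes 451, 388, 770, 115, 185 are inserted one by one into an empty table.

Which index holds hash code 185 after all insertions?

1

451: h=4 => slot 4
388: h=4, probe 4,5 => slot 5
770: h=6 => slot 6
115: h=4, probe 4,5,6,0 => slot 0
185: h=4, probe 4,5,6,0,1 => slot 1
Table: [115, 185, ., ., 451, 388, 770]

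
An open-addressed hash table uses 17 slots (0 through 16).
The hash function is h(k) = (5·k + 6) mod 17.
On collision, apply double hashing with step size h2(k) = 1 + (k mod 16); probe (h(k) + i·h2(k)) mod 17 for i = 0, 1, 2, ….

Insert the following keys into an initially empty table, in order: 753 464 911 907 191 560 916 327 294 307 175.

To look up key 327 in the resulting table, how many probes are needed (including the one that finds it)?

2

753 hashes to 14; slot 14 is free → place at 14.
464 hashes to 14, h2=1; 14 taken → place at 15.
911 hashes to 5; slot 5 is free → place at 5.
907 hashes to 2; slot 2 is free → place at 2.
191 hashes to 9; slot 9 is free → place at 9.
560 hashes to 1; slot 1 is free → place at 1.
916 hashes to 13; slot 13 is free → place at 13.
327 hashes to 9, h2=8; 9 taken → place at 0.
294 hashes to 14, h2=7; 14 taken → place at 4.
307 hashes to 11; slot 11 is free → place at 11.
175 hashes to 14, h2=16; 14,13 taken → place at 12.
Table: [327, 560, 907, _, 294, 911, _, _, _, 191, _, 307, 175, 916, 753, 464, _]
Lookup 327: h=9, h2=8, probe 9,0 → found at 0.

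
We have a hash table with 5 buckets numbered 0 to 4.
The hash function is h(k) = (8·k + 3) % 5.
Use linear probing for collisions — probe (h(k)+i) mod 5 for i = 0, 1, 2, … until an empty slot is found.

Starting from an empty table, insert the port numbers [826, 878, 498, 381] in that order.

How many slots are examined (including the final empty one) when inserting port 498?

826: h=1 => slot 1
878: h=2 => slot 2
498: h=2, probe 2,3 => slot 3
381: h=1, probe 1,2,3,4 => slot 4
Table: [., 826, 878, 498, 381]

2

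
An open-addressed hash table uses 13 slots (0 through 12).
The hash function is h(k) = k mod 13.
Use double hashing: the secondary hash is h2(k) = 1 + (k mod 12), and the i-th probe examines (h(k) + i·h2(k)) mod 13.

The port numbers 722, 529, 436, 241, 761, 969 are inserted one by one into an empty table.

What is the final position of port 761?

0

Insert 722: h=7, slot 7 empty -> index 7.
Insert 529: h=9, slot 9 empty -> index 9.
Insert 436: h=7, h2=5, slot 7 occupied -> index 12.
Insert 241: h=7, h2=2, slots 7,9 occupied -> index 11.
Insert 761: h=7, h2=6, slot 7 occupied -> index 0.
Insert 969: h=7, h2=10, slot 7 occupied -> index 4.
Table: [761, ., ., ., 969, ., ., 722, ., 529, ., 241, 436]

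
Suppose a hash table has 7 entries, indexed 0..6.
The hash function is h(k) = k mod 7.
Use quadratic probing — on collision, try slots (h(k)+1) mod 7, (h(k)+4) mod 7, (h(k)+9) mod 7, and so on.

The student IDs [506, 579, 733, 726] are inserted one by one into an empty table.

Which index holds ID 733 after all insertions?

506 hashes to 2; slot 2 is free => place at 2.
579 hashes to 5; slot 5 is free => place at 5.
733 hashes to 5; 5 taken => place at 6.
726 hashes to 5; 5,6,2 taken => place at 0.
Table: [726, -, 506, -, -, 579, 733]

6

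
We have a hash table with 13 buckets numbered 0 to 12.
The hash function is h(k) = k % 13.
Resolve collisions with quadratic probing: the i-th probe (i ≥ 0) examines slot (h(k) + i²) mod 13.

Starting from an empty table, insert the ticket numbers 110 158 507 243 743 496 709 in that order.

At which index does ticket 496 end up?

110: h=6 -> slot 6
158: h=2 -> slot 2
507: h=0 -> slot 0
243: h=9 -> slot 9
743: h=2, probe 2,3 -> slot 3
496: h=2, probe 2,3,6,11 -> slot 11
709: h=7 -> slot 7
Table: [507, _, 158, 743, _, _, 110, 709, _, 243, _, 496, _]

11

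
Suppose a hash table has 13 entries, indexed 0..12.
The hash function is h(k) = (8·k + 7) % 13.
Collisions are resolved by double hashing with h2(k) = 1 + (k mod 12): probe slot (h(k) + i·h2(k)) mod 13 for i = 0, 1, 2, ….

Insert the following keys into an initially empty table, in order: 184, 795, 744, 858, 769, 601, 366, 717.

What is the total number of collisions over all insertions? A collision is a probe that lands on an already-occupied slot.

9

184 hashes to 10; slot 10 is free → place at 10.
795 hashes to 10, h2=4; 10 taken → place at 1.
744 hashes to 5; slot 5 is free → place at 5.
858 hashes to 7; slot 7 is free → place at 7.
769 hashes to 10, h2=2; 10 taken → place at 12.
601 hashes to 5, h2=2; 5,7 taken → place at 9.
366 hashes to 10, h2=7; 10 taken → place at 4.
717 hashes to 10, h2=10; 10,7,4,1 taken → place at 11.
Table: [∅, 795, ∅, ∅, 366, 744, ∅, 858, ∅, 601, 184, 717, 769]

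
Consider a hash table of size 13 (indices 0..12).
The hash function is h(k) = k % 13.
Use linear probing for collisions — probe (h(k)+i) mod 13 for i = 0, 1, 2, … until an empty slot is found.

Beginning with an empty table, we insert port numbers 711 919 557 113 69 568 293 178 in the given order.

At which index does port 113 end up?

Insert 711: h=9, slot 9 empty → index 9.
Insert 919: h=9, slot 9 occupied → index 10.
Insert 557: h=11, slot 11 empty → index 11.
Insert 113: h=9, slots 9,10,11 occupied → index 12.
Insert 69: h=4, slot 4 empty → index 4.
Insert 568: h=9, slots 9,10,11,12 occupied → index 0.
Insert 293: h=7, slot 7 empty → index 7.
Insert 178: h=9, slots 9,10,11,12,0 occupied → index 1.
Table: [568, 178, —, —, 69, —, —, 293, —, 711, 919, 557, 113]

12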